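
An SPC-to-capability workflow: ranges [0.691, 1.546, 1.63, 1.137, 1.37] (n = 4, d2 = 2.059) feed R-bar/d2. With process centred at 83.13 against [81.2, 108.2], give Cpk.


R_bar = (0.691 + 1.546 + 1.63 + 1.137 + 1.37) / 5 = 1.2748
sigma = R_bar / d2 = 1.2748 / 2.059 = 0.6191355
Cp = (USL - LSL)/(6*sigma) = (108.2 - 81.2)/(6*0.6191355) = 7.2682
Cpu = (108.2 - 83.13)/(3*0.6191355) = 13.4973
Cpl = (83.13 - 81.2)/(3*0.6191355) = 1.0391
Cpk = min(Cpu, Cpl) = 1.0391

1.0391


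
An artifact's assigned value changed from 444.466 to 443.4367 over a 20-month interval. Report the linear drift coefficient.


rate = (v2 - v1) / months
= (443.4367 - 444.466) / 20
= -1.0293 / 20
= -0.0515

-0.0515


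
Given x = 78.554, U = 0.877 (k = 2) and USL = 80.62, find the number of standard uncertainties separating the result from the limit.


u = U / k = 0.877 / 2 = 0.4385
margin = |USL - x| = |80.62 - 78.554| = 2.066
z = margin / u = 2.066 / 0.4385
z = 4.7115

4.7115


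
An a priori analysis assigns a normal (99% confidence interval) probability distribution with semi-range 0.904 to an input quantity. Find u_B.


u_B = half_width / 2.576
u_B = 0.904 / 2.576
u_B = 0.3509

0.3509


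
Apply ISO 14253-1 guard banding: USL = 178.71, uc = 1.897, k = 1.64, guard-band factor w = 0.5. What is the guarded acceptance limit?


U = k * uc = 1.64 * 1.897 = 3.11108
guard band g = w * U = 0.5 * 3.11108 = 1.55554
AL = USL - g = 178.71 - 1.55554
AL = 177.1545

177.1545


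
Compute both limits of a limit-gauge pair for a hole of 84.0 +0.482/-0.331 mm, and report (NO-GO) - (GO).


GO = nominal - lower_tol (smallest hole = maximum material condition)
GO = 84.0 - 0.331 = 83.669
NO-GO = nominal + upper_tol (largest hole = least material condition)
NO-GO = 84.0 + 0.482 = 84.482
spread = NO-GO - GO = 84.482 - 83.669 = 0.8130

0.8130


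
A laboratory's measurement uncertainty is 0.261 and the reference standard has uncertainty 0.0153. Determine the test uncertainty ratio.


TUR = u_lab / u_ref
= 0.261 / 0.0153
= 17.0588

17.0588


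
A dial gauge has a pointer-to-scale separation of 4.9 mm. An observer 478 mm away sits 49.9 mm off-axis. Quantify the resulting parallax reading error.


error = h * offset / d
= 4.9 * 49.9 / 478
= 0.5115

0.5115


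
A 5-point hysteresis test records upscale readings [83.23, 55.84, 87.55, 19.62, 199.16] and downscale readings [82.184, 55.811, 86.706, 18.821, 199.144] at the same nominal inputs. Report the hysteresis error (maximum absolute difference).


|83.23 - 82.184| = 1.0460
|55.84 - 55.811| = 0.0290
|87.55 - 86.706| = 0.8440
|19.62 - 18.821| = 0.7990
|199.16 - 199.144| = 0.0160
hysteresis = max(diffs) = 1.0460

1.0460


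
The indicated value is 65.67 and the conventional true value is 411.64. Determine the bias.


Systematic error = measured - true
= 65.67 - 411.64
= -345.9700

-345.9700


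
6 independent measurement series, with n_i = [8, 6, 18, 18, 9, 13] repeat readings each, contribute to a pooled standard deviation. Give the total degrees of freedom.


nu = sum_i (n_i - 1)
nu = ((8 - 1) + (6 - 1) + (18 - 1) + (18 - 1) + (9 - 1) + (13 - 1))
nu = 7 + 5 + 17 + 17 + 8 + 12
nu = 66

66


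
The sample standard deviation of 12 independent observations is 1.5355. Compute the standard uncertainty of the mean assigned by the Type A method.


u_A = s / sqrt(n)
u_A = 1.5355 / sqrt(12)
u_A = 1.5355 / 3.4641016
u_A = 0.4433

0.4433


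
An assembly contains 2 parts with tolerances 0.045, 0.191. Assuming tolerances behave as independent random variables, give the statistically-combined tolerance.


RSS = sqrt(0.045^2 + 0.191^2)
= sqrt(0.038506)
= 0.1962

0.1962


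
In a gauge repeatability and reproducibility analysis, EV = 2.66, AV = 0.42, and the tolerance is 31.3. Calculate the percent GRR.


GRR = sqrt(EV^2 + AV^2) = sqrt(2.66^2 + 0.42^2) = 2.6929538
%GRR = GRR / tol * 100 = 2.6929538 / 31.3 * 100
%GRR = 8.6037

8.6037


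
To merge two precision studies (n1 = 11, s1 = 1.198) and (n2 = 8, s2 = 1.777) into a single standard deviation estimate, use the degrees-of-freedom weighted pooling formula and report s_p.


s_p = sqrt(((n1-1)*s1^2 + (n2-1)*s2^2) / (n1+n2-2))
numerator = (11-1)*1.198^2 + (8-1)*1.777^2 = 14.35204 + 22.104103 = 36.456143
denominator = 11 + 8 - 2 = 17
s_p^2 = 36.456143 / 17 = 2.144479
s_p = sqrt(2.144479) = 1.4644

1.4644


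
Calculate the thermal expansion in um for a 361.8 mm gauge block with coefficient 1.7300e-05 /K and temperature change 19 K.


dL = L * alpha * dT
= 361.8 * 1.7300e-05 * 19
= 0.1189237 mm
dL_um = 0.1189237 * 1000 = 118.9237 um

118.9237


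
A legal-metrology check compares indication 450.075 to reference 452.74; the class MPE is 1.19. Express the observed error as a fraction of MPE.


e = indication - reference = 450.075 - 452.74 = -2.6650
|e| = 2.6650
ratio = |e| / MPE = 2.6650 / 1.19
ratio = 2.2395

2.2395


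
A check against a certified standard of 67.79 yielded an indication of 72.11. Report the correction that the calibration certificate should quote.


Correction = standard - reading
= 67.79 - 72.11
= -4.3200

-4.3200


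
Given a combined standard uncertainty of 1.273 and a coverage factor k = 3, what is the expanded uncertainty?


U = k * uc
U = 3 * 1.273
U = 3.8190

3.8190


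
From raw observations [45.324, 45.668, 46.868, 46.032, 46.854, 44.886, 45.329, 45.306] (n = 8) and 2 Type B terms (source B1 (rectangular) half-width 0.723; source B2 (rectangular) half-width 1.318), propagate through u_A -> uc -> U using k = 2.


mean = (45.324 + 45.668 + 46.868 + 46.032 + 46.854 + 44.886 + 45.329 + 45.306) / 8 = 45.783375
s = sqrt(sum((x - mean)^2)/(n-1)) = 0.74146822
u_A = s / sqrt(n) = 0.74146822 / sqrt(8) = 0.2621486
u_B1 = 0.723 / sqrt(3) = 0.41742424
u_B2 = 1.318 / sqrt(3) = 0.76094765
uc = sqrt(0.2621486^2 + 0.41742424^2 + 0.76094765^2) = 0.90664558
U = k * uc = 2 * 0.90664558
U = 1.8133

1.8133


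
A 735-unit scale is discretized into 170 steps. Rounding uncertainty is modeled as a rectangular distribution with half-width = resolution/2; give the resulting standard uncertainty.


resolution = range / divisions
resolution = 735 / 170 = 4.3235294
u_res = resolution / (2*sqrt(3))
u_res = 4.3235294 / 3.4641016
u_res = 1.2481

1.2481


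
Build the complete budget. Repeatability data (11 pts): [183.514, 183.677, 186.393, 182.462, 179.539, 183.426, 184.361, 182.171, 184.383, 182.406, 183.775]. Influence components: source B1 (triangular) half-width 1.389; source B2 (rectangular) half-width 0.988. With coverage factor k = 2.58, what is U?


mean = (183.514 + 183.677 + 186.393 + 182.462 + 179.539 + 183.426 + 184.361 + 182.171 + 184.383 + 182.406 + 183.775) / 11 = 183.2824545
s = sqrt(sum((x - mean)^2)/(n-1)) = 1.7091677
u_A = s / sqrt(n) = 1.7091677 / sqrt(11) = 0.51533345
u_B1 = 1.389 / sqrt(6) = 0.56705688
u_B2 = 0.988 / sqrt(3) = 0.57042207
uc = sqrt(0.51533345^2 + 0.56705688^2 + 0.57042207^2) = 0.95525044
U = k * uc = 2.58 * 0.95525044
U = 2.4645

2.4645


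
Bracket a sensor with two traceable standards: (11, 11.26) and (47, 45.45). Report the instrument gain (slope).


slope = (y2 - y1) / (x2 - x1)
= (45.45 - 11.26) / (47 - 11)
= 34.1900 / 36
= 0.9497

0.9497


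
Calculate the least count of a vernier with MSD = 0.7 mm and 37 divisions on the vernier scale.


LC = MSD / n_div
= 0.7 / 37
= 0.0189

0.0189


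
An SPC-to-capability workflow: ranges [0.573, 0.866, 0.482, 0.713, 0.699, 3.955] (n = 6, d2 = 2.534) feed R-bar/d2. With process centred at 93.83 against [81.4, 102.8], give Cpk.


R_bar = (0.573 + 0.866 + 0.482 + 0.713 + 0.699 + 3.955) / 6 = 1.2146667
sigma = R_bar / d2 = 1.2146667 / 2.534 = 0.47934755
Cp = (USL - LSL)/(6*sigma) = (102.8 - 81.4)/(6*0.47934755) = 7.4407
Cpu = (102.8 - 93.83)/(3*0.47934755) = 6.2376
Cpl = (93.83 - 81.4)/(3*0.47934755) = 8.6437
Cpk = min(Cpu, Cpl) = 6.2376

6.2376


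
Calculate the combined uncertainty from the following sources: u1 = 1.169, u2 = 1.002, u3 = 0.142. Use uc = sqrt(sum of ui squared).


uc = sqrt(1.169^2 + 1.002^2 + 0.142^2)
uc = sqrt(2.390729)
uc = 1.5462

1.5462


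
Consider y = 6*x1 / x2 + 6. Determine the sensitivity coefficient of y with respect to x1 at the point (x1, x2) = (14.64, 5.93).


y = 6*x1 / x2 + 6
dy/dx1 = 6/x2
Evaluate at x2 = 5.93: c1 = 6 / 5.93
c1 = 1.0118

1.0118


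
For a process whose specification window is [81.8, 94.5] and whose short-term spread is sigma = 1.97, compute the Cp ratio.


Cp = (USL - LSL) / (6 * sigma)
= (94.5 - 81.8) / (6 * 1.97)
= 12.7000 / 11.8200
= 1.0745

1.0745


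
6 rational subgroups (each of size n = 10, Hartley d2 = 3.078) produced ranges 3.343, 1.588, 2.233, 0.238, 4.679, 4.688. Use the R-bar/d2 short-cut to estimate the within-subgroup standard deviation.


R_bar = (3.343 + 1.588 + 2.233 + 0.238 + 4.679 + 4.688) / 6
R_bar = 16.769 / 6 = 2.7948333
sigma_hat = R_bar / d2 = 2.7948333 / 3.078 = 0.9080

0.9080


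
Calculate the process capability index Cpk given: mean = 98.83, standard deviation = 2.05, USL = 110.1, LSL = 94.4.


Cpu = (USL - mean) / (3*sigma) = (110.1 - 98.83) / (3*2.05) = 1.8325
Cpl = (mean - LSL) / (3*sigma) = (98.83 - 94.4) / (3*2.05) = 0.7203
Cpk = min(Cpu, Cpl) = 0.7203

0.7203


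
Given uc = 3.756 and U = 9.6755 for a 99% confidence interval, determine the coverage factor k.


k = U / uc
k = 9.6755 / 3.756
k = 2.576

2.576


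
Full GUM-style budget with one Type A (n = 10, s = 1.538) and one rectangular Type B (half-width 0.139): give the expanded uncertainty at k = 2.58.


u_A = s / sqrt(n) = 1.538 / sqrt(10) = 0.4863583
u_B = half_width / sqrt(3) = 0.139 / sqrt(3) = 0.080251687
uc = sqrt(u_A^2 + u_B^2) = sqrt(0.4863583^2 + 0.080251687^2) = 0.49293481
U = k * uc = 2.58 * 0.49293481
U = 1.2718

1.2718


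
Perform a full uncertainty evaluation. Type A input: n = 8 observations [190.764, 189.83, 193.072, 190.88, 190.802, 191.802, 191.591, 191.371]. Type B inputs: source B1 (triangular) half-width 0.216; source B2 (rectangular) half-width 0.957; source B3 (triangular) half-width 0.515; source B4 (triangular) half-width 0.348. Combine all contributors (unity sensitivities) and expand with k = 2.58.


mean = (190.764 + 189.83 + 193.072 + 190.88 + 190.802 + 191.802 + 191.591 + 191.371) / 8 = 191.264
s = sqrt(sum((x - mean)^2)/(n-1)) = 0.95198604
u_A = s / sqrt(n) = 0.95198604 / sqrt(8) = 0.33657789
u_B1 = 0.216 / sqrt(6) = 0.088181631
u_B2 = 0.957 / sqrt(3) = 0.55252421
u_B3 = 0.515 / sqrt(6) = 0.21024787
u_B4 = 0.348 / sqrt(6) = 0.14207041
uc = sqrt(0.33657789^2 + 0.088181631^2 + 0.55252421^2 + 0.21024787^2 + 0.14207041^2) = 0.70052255
U = k * uc = 2.58 * 0.70052255
U = 1.8073

1.8073


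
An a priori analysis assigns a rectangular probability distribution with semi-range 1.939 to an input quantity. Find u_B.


u_B = half_width / sqrt(3)
u_B = 1.939 / 1.7320508
u_B = 1.1195

1.1195


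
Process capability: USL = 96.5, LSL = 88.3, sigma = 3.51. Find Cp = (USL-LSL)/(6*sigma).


Cp = (USL - LSL) / (6 * sigma)
= (96.5 - 88.3) / (6 * 3.51)
= 8.2000 / 21.0600
= 0.3894

0.3894


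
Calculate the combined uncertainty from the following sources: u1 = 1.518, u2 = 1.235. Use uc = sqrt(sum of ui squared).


uc = sqrt(1.518^2 + 1.235^2)
uc = sqrt(3.829549)
uc = 1.9569

1.9569


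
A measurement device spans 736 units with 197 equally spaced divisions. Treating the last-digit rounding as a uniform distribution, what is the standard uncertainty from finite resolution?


resolution = range / divisions
resolution = 736 / 197 = 3.7360406
u_res = resolution / (2*sqrt(3))
u_res = 3.7360406 / 3.4641016
u_res = 1.0785

1.0785


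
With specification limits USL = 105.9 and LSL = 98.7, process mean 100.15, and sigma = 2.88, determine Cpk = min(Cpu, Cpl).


Cpu = (USL - mean) / (3*sigma) = (105.9 - 100.15) / (3*2.88) = 0.6655
Cpl = (mean - LSL) / (3*sigma) = (100.15 - 98.7) / (3*2.88) = 0.1678
Cpk = min(Cpu, Cpl) = 0.1678

0.1678


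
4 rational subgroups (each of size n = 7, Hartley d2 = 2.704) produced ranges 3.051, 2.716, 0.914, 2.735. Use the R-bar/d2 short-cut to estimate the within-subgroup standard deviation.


R_bar = (3.051 + 2.716 + 0.914 + 2.735) / 4
R_bar = 9.416 / 4 = 2.354
sigma_hat = R_bar / d2 = 2.354 / 2.704 = 0.8706

0.8706


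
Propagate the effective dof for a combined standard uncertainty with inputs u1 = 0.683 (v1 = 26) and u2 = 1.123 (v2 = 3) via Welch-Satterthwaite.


uc = sqrt(u1^2 + u2^2) = sqrt(0.683^2 + 1.123^2) = 1.3143888
v_eff = uc^4 / (u1^4/v1 + u2^4/v2)
= 1.3143888^4 / (0.683^4/26 + 1.123^4/3)
= 2.9846637 / 0.53851848
v_eff = 5.5424

5.5424


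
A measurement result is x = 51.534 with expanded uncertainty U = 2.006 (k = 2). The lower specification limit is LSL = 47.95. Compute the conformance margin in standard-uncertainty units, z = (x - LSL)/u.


u = U / k = 2.006 / 2 = 1.003
margin = |LSL - x| = |47.95 - 51.534| = 3.584
z = margin / u = 3.584 / 1.003
z = 3.5733

3.5733


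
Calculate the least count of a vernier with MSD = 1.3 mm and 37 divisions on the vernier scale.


LC = MSD / n_div
= 1.3 / 37
= 0.0351

0.0351


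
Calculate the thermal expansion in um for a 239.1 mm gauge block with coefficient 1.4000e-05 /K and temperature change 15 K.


dL = L * alpha * dT
= 239.1 * 1.4000e-05 * 15
= 0.0502110 mm
dL_um = 0.0502110 * 1000 = 50.2110 um

50.2110


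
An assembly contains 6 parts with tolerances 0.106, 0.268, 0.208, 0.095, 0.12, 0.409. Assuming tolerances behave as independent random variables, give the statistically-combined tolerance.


RSS = sqrt(0.106^2 + 0.268^2 + 0.208^2 + 0.095^2 + 0.12^2 + 0.409^2)
= sqrt(0.31703)
= 0.5631

0.5631


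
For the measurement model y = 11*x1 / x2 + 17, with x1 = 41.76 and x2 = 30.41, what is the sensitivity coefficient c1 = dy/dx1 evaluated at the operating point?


y = 11*x1 / x2 + 17
dy/dx1 = 11/x2
Evaluate at x2 = 30.41: c1 = 11 / 30.41
c1 = 0.3617

0.3617


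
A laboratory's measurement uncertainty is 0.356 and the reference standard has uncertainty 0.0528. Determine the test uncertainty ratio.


TUR = u_lab / u_ref
= 0.356 / 0.0528
= 6.7424

6.7424


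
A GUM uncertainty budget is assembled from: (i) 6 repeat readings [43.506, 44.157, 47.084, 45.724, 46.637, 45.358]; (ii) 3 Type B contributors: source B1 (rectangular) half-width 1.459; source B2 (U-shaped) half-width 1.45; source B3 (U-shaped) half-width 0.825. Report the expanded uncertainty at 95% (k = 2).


mean = (43.506 + 44.157 + 47.084 + 45.724 + 46.637 + 45.358) / 6 = 45.411
s = sqrt(sum((x - mean)^2)/(n-1)) = 1.3859527
u_A = s / sqrt(n) = 1.3859527 / sqrt(6) = 0.56581282
u_B1 = 1.459 / sqrt(3) = 0.84235404
u_B2 = 1.45 / sqrt(2) = 1.0253048
u_B3 = 0.825 / sqrt(2) = 0.58336309
uc = sqrt(0.56581282^2 + 0.84235404^2 + 1.0253048^2 + 0.58336309^2) = 1.5560421
U = k * uc = 2 * 1.5560421
U = 3.1121

3.1121


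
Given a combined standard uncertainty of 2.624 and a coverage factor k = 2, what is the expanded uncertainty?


U = k * uc
U = 2 * 2.624
U = 5.2480

5.2480


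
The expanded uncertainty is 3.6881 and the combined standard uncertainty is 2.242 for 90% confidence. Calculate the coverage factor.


k = U / uc
k = 3.6881 / 2.242
k = 1.645

1.645


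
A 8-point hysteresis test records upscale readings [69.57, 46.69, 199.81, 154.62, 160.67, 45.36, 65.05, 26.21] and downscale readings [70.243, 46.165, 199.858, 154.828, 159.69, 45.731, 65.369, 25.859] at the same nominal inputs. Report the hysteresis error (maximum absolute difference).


|69.57 - 70.243| = 0.6730
|46.69 - 46.165| = 0.5250
|199.81 - 199.858| = 0.0480
|154.62 - 154.828| = 0.2080
|160.67 - 159.69| = 0.9800
|45.36 - 45.731| = 0.3710
|65.05 - 65.369| = 0.3190
|26.21 - 25.859| = 0.3510
hysteresis = max(diffs) = 0.9800

0.9800


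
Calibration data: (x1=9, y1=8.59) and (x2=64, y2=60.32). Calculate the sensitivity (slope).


slope = (y2 - y1) / (x2 - x1)
= (60.32 - 8.59) / (64 - 9)
= 51.7300 / 55
= 0.9405

0.9405


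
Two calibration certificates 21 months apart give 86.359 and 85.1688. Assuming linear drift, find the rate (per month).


rate = (v2 - v1) / months
= (85.1688 - 86.359) / 21
= -1.1902 / 21
= -0.0567

-0.0567


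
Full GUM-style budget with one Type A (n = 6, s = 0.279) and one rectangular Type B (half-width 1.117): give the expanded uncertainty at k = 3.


u_A = s / sqrt(n) = 0.279 / sqrt(6) = 0.11390127
u_B = half_width / sqrt(3) = 1.117 / sqrt(3) = 0.64490025
uc = sqrt(u_A^2 + u_B^2) = sqrt(0.11390127^2 + 0.64490025^2) = 0.65488154
U = k * uc = 3 * 0.65488154
U = 1.9646

1.9646


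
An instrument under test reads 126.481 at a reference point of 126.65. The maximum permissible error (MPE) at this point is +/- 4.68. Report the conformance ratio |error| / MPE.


e = indication - reference = 126.481 - 126.65 = -0.1690
|e| = 0.1690
ratio = |e| / MPE = 0.1690 / 4.68
ratio = 0.0361

0.0361


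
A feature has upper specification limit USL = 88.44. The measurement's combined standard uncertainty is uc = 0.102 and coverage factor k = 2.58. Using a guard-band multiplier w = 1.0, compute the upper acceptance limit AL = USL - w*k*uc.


U = k * uc = 2.58 * 0.102 = 0.26316
guard band g = w * U = 1.0 * 0.26316 = 0.26316
AL = USL - g = 88.44 - 0.26316
AL = 88.1768

88.1768


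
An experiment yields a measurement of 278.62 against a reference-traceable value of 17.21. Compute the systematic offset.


Systematic error = measured - true
= 278.62 - 17.21
= 261.4100

261.4100


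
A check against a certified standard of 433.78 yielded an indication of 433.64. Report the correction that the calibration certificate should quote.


Correction = standard - reading
= 433.78 - 433.64
= 0.1400

0.1400


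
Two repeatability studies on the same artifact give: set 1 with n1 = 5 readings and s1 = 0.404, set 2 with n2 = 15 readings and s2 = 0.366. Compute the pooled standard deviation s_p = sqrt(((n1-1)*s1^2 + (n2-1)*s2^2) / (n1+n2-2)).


s_p = sqrt(((n1-1)*s1^2 + (n2-1)*s2^2) / (n1+n2-2))
numerator = (5-1)*0.404^2 + (15-1)*0.366^2 = 0.652864 + 1.875384 = 2.528248
denominator = 5 + 15 - 2 = 18
s_p^2 = 2.528248 / 18 = 0.14045822
s_p = sqrt(0.14045822) = 0.3748

0.3748


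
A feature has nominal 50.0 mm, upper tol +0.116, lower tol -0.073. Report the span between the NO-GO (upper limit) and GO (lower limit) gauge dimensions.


GO = nominal - lower_tol (smallest hole = maximum material condition)
GO = 50.0 - 0.073 = 49.927
NO-GO = nominal + upper_tol (largest hole = least material condition)
NO-GO = 50.0 + 0.116 = 50.116
spread = NO-GO - GO = 50.116 - 49.927 = 0.1890

0.1890


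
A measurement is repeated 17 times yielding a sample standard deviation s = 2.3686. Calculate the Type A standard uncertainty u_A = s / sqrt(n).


u_A = s / sqrt(n)
u_A = 2.3686 / sqrt(17)
u_A = 2.3686 / 4.1231056
u_A = 0.5745

0.5745


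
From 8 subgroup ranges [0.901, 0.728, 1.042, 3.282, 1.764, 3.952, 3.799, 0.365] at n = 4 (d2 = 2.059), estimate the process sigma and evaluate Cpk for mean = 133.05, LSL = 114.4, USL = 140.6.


R_bar = (0.901 + 0.728 + 1.042 + 3.282 + 1.764 + 3.952 + 3.799 + 0.365) / 8 = 1.979125
sigma = R_bar / d2 = 1.979125 / 2.059 = 0.9612069
Cp = (USL - LSL)/(6*sigma) = (140.6 - 114.4)/(6*0.9612069) = 4.5429
Cpu = (140.6 - 133.05)/(3*0.9612069) = 2.6182
Cpl = (133.05 - 114.4)/(3*0.9612069) = 6.4676
Cpk = min(Cpu, Cpl) = 2.6182

2.6182


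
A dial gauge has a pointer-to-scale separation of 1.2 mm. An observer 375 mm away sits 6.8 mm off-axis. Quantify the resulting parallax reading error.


error = h * offset / d
= 1.2 * 6.8 / 375
= 0.0218

0.0218


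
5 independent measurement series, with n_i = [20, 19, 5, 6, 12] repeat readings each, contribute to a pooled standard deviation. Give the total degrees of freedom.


nu = sum_i (n_i - 1)
nu = ((20 - 1) + (19 - 1) + (5 - 1) + (6 - 1) + (12 - 1))
nu = 19 + 18 + 4 + 5 + 11
nu = 57

57


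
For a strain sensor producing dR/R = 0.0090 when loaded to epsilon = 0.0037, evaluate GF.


GF = (dR/R) / epsilon
= 0.0090 / 0.0037
= 2.4324

2.4324


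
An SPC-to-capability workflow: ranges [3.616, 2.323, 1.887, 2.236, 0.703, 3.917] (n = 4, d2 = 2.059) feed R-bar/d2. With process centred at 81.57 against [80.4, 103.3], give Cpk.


R_bar = (3.616 + 2.323 + 1.887 + 2.236 + 0.703 + 3.917) / 6 = 2.447
sigma = R_bar / d2 = 2.447 / 2.059 = 1.188441
Cp = (USL - LSL)/(6*sigma) = (103.3 - 80.4)/(6*1.188441) = 3.2115
Cpu = (103.3 - 81.57)/(3*1.188441) = 6.0948
Cpl = (81.57 - 80.4)/(3*1.188441) = 0.3282
Cpk = min(Cpu, Cpl) = 0.3282

0.3282


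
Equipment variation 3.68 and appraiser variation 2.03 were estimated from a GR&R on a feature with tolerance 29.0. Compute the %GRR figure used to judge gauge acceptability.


GRR = sqrt(EV^2 + AV^2) = sqrt(3.68^2 + 2.03^2) = 4.2027729
%GRR = GRR / tol * 100 = 4.2027729 / 29.0 * 100
%GRR = 14.4923

14.4923


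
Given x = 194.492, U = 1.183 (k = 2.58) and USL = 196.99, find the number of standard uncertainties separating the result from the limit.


u = U / k = 1.183 / 2.58 = 0.45852713
margin = |USL - x| = |196.99 - 194.492| = 2.498
z = margin / u = 2.498 / 0.45852713
z = 5.4479

5.4479


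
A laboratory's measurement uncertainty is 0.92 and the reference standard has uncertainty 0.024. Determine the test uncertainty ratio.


TUR = u_lab / u_ref
= 0.92 / 0.024
= 38.3333

38.3333


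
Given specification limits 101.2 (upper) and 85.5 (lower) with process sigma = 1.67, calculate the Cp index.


Cp = (USL - LSL) / (6 * sigma)
= (101.2 - 85.5) / (6 * 1.67)
= 15.7000 / 10.0200
= 1.5669

1.5669


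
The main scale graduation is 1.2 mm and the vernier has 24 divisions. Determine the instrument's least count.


LC = MSD / n_div
= 1.2 / 24
= 0.0500

0.0500


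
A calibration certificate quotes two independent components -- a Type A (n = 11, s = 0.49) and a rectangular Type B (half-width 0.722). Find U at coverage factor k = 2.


u_A = s / sqrt(n) = 0.49 / sqrt(11) = 0.14774056
u_B = half_width / sqrt(3) = 0.722 / sqrt(3) = 0.41684689
uc = sqrt(u_A^2 + u_B^2) = sqrt(0.14774056^2 + 0.41684689^2) = 0.442254
U = k * uc = 2 * 0.442254
U = 0.8845

0.8845


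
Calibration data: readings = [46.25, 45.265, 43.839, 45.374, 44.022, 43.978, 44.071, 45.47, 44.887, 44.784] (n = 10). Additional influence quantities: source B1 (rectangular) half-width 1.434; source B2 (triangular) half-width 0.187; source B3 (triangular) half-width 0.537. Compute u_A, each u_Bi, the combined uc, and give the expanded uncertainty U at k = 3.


mean = (46.25 + 45.265 + 43.839 + 45.374 + 44.022 + 43.978 + 44.071 + 45.47 + 44.887 + 44.784) / 10 = 44.794
s = sqrt(sum((x - mean)^2)/(n-1)) = 0.80557061
u_A = s / sqrt(n) = 0.80557061 / sqrt(10) = 0.25474379
u_B1 = 1.434 / sqrt(3) = 0.82792029
u_B2 = 0.187 / sqrt(6) = 0.07634243
u_B3 = 0.537 / sqrt(6) = 0.21922933
uc = sqrt(0.25474379^2 + 0.82792029^2 + 0.07634243^2 + 0.21922933^2) = 0.8967921
U = k * uc = 3 * 0.8967921
U = 2.6904

2.6904


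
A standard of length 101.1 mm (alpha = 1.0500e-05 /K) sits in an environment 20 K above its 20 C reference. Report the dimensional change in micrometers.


dL = L * alpha * dT
= 101.1 * 1.0500e-05 * 20
= 0.0212310 mm
dL_um = 0.0212310 * 1000 = 21.2310 um

21.2310


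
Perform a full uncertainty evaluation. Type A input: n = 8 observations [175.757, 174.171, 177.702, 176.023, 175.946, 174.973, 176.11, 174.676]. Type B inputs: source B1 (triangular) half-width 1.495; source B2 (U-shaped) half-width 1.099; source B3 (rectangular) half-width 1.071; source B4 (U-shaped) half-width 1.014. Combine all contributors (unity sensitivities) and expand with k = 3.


mean = (175.757 + 174.171 + 177.702 + 176.023 + 175.946 + 174.973 + 176.11 + 174.676) / 8 = 175.66975
s = sqrt(sum((x - mean)^2)/(n-1)) = 1.0857403
u_A = s / sqrt(n) = 1.0857403 / sqrt(8) = 0.38386716
u_B1 = 1.495 / sqrt(6) = 0.61033119
u_B2 = 1.099 / sqrt(2) = 0.77711035
u_B3 = 1.071 / sqrt(3) = 0.61834214
u_B4 = 1.014 / sqrt(2) = 0.71700628
uc = sqrt(0.38386716^2 + 0.61033119^2 + 0.77711035^2 + 0.61834214^2 + 0.71700628^2) = 1.4213387
U = k * uc = 3 * 1.4213387
U = 4.2640

4.2640


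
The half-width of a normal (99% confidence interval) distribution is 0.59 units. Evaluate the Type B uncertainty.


u_B = half_width / 2.576
u_B = 0.59 / 2.576
u_B = 0.2290

0.2290


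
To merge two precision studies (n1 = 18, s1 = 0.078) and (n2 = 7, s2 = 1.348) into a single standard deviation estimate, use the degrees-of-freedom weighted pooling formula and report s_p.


s_p = sqrt(((n1-1)*s1^2 + (n2-1)*s2^2) / (n1+n2-2))
numerator = (18-1)*0.078^2 + (7-1)*1.348^2 = 0.103428 + 10.902624 = 11.006052
denominator = 18 + 7 - 2 = 23
s_p^2 = 11.006052 / 23 = 0.478524
s_p = sqrt(0.478524) = 0.6918

0.6918


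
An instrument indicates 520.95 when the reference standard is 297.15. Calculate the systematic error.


Systematic error = measured - true
= 520.95 - 297.15
= 223.8000

223.8000


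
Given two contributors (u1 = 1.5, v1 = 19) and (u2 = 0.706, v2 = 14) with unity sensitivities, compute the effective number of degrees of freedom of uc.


uc = sqrt(u1^2 + u2^2) = sqrt(1.5^2 + 0.706^2) = 1.6578408
v_eff = uc^4 / (u1^4/v1 + u2^4/v2)
= 1.6578408^4 / (1.5^4/19 + 0.706^4/14)
= 7.5539011 / 0.28419297
v_eff = 26.5802

26.5802


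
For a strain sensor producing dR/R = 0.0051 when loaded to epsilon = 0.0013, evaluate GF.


GF = (dR/R) / epsilon
= 0.0051 / 0.0013
= 3.9231

3.9231


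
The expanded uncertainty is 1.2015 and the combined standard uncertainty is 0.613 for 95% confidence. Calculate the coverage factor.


k = U / uc
k = 1.2015 / 0.613
k = 1.96

1.96


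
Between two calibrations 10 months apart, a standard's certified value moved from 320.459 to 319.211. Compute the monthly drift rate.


rate = (v2 - v1) / months
= (319.211 - 320.459) / 10
= -1.2480 / 10
= -0.1248

-0.1248


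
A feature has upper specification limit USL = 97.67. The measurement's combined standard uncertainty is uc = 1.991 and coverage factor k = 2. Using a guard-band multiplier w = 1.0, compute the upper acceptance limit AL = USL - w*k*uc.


U = k * uc = 2 * 1.991 = 3.982
guard band g = w * U = 1.0 * 3.982 = 3.982
AL = USL - g = 97.67 - 3.982
AL = 93.6880

93.6880


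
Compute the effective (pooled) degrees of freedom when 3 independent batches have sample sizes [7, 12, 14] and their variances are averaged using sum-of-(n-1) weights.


nu = sum_i (n_i - 1)
nu = ((7 - 1) + (12 - 1) + (14 - 1))
nu = 6 + 11 + 13
nu = 30

30


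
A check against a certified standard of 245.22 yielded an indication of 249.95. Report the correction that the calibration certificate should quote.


Correction = standard - reading
= 245.22 - 249.95
= -4.7300

-4.7300


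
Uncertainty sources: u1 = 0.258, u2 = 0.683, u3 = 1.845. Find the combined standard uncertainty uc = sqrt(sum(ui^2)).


uc = sqrt(0.258^2 + 0.683^2 + 1.845^2)
uc = sqrt(3.937078)
uc = 1.9842

1.9842


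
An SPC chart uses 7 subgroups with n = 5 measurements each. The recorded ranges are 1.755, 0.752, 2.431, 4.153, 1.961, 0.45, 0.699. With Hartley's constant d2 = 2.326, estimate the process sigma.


R_bar = (1.755 + 0.752 + 2.431 + 4.153 + 1.961 + 0.45 + 0.699) / 7
R_bar = 12.201 / 7 = 1.743
sigma_hat = R_bar / d2 = 1.743 / 2.326 = 0.7494

0.7494


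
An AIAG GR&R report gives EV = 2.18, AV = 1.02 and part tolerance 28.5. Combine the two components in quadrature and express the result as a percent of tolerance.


GRR = sqrt(EV^2 + AV^2) = sqrt(2.18^2 + 1.02^2) = 2.4068236
%GRR = GRR / tol * 100 = 2.4068236 / 28.5 * 100
%GRR = 8.4450

8.4450


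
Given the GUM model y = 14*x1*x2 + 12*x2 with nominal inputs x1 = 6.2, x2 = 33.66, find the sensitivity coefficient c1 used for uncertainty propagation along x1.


y = 14*x1*x2 + 12*x2
dy/dx1 = 14*x2
Evaluate at x2 = 33.66: c1 = 14 * 33.66
c1 = 471.2400

471.2400


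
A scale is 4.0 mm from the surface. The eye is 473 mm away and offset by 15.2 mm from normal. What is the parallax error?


error = h * offset / d
= 4.0 * 15.2 / 473
= 0.1285

0.1285


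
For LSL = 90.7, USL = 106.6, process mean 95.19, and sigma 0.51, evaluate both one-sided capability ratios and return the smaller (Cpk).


Cpu = (USL - mean) / (3*sigma) = (106.6 - 95.19) / (3*0.51) = 7.4575
Cpl = (mean - LSL) / (3*sigma) = (95.19 - 90.7) / (3*0.51) = 2.9346
Cpk = min(Cpu, Cpl) = 2.9346

2.9346


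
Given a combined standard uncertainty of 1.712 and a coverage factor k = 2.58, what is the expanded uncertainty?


U = k * uc
U = 2.58 * 1.712
U = 4.4170

4.4170


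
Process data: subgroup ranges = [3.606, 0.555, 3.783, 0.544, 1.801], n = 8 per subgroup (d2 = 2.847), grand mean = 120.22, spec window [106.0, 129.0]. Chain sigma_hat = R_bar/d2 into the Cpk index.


R_bar = (3.606 + 0.555 + 3.783 + 0.544 + 1.801) / 5 = 2.0578
sigma = R_bar / d2 = 2.0578 / 2.847 = 0.72279593
Cp = (USL - LSL)/(6*sigma) = (129.0 - 106.0)/(6*0.72279593) = 5.3035
Cpu = (129.0 - 120.22)/(3*0.72279593) = 4.0491
Cpl = (120.22 - 106.0)/(3*0.72279593) = 6.5579
Cpk = min(Cpu, Cpl) = 4.0491

4.0491


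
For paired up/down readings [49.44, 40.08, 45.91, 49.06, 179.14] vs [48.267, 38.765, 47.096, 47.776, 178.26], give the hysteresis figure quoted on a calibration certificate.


|49.44 - 48.267| = 1.1730
|40.08 - 38.765| = 1.3150
|45.91 - 47.096| = 1.1860
|49.06 - 47.776| = 1.2840
|179.14 - 178.26| = 0.8800
hysteresis = max(diffs) = 1.3150

1.3150


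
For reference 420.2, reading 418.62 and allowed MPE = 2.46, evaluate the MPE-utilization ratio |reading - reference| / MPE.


e = indication - reference = 418.62 - 420.2 = -1.5800
|e| = 1.5800
ratio = |e| / MPE = 1.5800 / 2.46
ratio = 0.6423

0.6423


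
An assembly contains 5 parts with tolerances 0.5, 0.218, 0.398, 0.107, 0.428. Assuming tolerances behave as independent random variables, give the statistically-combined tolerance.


RSS = sqrt(0.5^2 + 0.218^2 + 0.398^2 + 0.107^2 + 0.428^2)
= sqrt(0.650561)
= 0.8066

0.8066


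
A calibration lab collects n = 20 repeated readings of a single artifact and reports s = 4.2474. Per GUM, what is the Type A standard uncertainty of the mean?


u_A = s / sqrt(n)
u_A = 4.2474 / sqrt(20)
u_A = 4.2474 / 4.472136
u_A = 0.9497

0.9497


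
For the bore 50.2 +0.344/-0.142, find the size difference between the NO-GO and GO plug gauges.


GO = nominal - lower_tol (smallest hole = maximum material condition)
GO = 50.2 - 0.142 = 50.058
NO-GO = nominal + upper_tol (largest hole = least material condition)
NO-GO = 50.2 + 0.344 = 50.544
spread = NO-GO - GO = 50.544 - 50.058 = 0.4860

0.4860


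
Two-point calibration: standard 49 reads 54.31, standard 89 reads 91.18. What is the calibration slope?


slope = (y2 - y1) / (x2 - x1)
= (91.18 - 54.31) / (89 - 49)
= 36.8700 / 40
= 0.9218

0.9218


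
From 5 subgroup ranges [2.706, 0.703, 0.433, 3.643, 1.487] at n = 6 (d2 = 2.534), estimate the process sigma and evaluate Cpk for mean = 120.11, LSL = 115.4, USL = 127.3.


R_bar = (2.706 + 0.703 + 0.433 + 3.643 + 1.487) / 5 = 1.7944
sigma = R_bar / d2 = 1.7944 / 2.534 = 0.70812944
Cp = (USL - LSL)/(6*sigma) = (127.3 - 115.4)/(6*0.70812944) = 2.8008
Cpu = (127.3 - 120.11)/(3*0.70812944) = 3.3845
Cpl = (120.11 - 115.4)/(3*0.70812944) = 2.2171
Cpk = min(Cpu, Cpl) = 2.2171

2.2171


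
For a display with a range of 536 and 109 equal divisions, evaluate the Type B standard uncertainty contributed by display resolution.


resolution = range / divisions
resolution = 536 / 109 = 4.9174312
u_res = resolution / (2*sqrt(3))
u_res = 4.9174312 / 3.4641016
u_res = 1.4195

1.4195


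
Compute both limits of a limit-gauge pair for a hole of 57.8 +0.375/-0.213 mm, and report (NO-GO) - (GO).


GO = nominal - lower_tol (smallest hole = maximum material condition)
GO = 57.8 - 0.213 = 57.587
NO-GO = nominal + upper_tol (largest hole = least material condition)
NO-GO = 57.8 + 0.375 = 58.175
spread = NO-GO - GO = 58.175 - 57.587 = 0.5880

0.5880


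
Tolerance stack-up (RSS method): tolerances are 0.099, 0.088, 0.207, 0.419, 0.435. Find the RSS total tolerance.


RSS = sqrt(0.099^2 + 0.088^2 + 0.207^2 + 0.419^2 + 0.435^2)
= sqrt(0.42518)
= 0.6521

0.6521


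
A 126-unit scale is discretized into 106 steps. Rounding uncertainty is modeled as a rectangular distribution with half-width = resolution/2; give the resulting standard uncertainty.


resolution = range / divisions
resolution = 126 / 106 = 1.1886792
u_res = resolution / (2*sqrt(3))
u_res = 1.1886792 / 3.4641016
u_res = 0.3431

0.3431


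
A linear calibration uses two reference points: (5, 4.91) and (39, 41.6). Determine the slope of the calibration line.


slope = (y2 - y1) / (x2 - x1)
= (41.6 - 4.91) / (39 - 5)
= 36.6900 / 34
= 1.0791

1.0791


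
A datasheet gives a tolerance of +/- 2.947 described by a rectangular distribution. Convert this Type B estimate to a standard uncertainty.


u_B = half_width / sqrt(3)
u_B = 2.947 / 1.7320508
u_B = 1.7015

1.7015


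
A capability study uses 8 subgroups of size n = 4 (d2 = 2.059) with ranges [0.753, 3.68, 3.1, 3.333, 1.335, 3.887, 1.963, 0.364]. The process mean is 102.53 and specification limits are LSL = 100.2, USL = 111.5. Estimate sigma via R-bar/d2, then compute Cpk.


R_bar = (0.753 + 3.68 + 3.1 + 3.333 + 1.335 + 3.887 + 1.963 + 0.364) / 8 = 2.301875
sigma = R_bar / d2 = 2.301875 / 2.059 = 1.1179577
Cp = (USL - LSL)/(6*sigma) = (111.5 - 100.2)/(6*1.1179577) = 1.6846
Cpu = (111.5 - 102.53)/(3*1.1179577) = 2.6745
Cpl = (102.53 - 100.2)/(3*1.1179577) = 0.6947
Cpk = min(Cpu, Cpl) = 0.6947

0.6947


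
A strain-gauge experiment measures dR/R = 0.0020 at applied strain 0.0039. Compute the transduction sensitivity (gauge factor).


GF = (dR/R) / epsilon
= 0.0020 / 0.0039
= 0.5128

0.5128


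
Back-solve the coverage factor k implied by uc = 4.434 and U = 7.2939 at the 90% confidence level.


k = U / uc
k = 7.2939 / 4.434
k = 1.645

1.645


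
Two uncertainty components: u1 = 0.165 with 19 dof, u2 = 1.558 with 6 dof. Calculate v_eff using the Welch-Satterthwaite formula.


uc = sqrt(u1^2 + u2^2) = sqrt(0.165^2 + 1.558^2) = 1.5667128
v_eff = uc^4 / (u1^4/v1 + u2^4/v2)
= 1.5667128^4 / (0.165^4/19 + 1.558^4/6)
= 6.0250071 / 0.98205501
v_eff = 6.1351

6.1351


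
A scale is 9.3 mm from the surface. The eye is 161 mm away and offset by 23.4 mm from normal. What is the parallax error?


error = h * offset / d
= 9.3 * 23.4 / 161
= 1.3517

1.3517


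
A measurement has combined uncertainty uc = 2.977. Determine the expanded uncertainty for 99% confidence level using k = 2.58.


U = k * uc
U = 2.58 * 2.977
U = 7.6807

7.6807


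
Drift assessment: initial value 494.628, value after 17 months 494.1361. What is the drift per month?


rate = (v2 - v1) / months
= (494.1361 - 494.628) / 17
= -0.4919 / 17
= -0.0289

-0.0289


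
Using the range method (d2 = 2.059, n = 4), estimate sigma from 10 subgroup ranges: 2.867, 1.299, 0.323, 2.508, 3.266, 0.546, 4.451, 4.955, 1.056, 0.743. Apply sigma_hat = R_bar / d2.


R_bar = (2.867 + 1.299 + 0.323 + 2.508 + 3.266 + 0.546 + 4.451 + 4.955 + 1.056 + 0.743) / 10
R_bar = 22.014 / 10 = 2.2014
sigma_hat = R_bar / d2 = 2.2014 / 2.059 = 1.0692

1.0692


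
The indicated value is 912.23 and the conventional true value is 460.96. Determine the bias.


Systematic error = measured - true
= 912.23 - 460.96
= 451.2700

451.2700


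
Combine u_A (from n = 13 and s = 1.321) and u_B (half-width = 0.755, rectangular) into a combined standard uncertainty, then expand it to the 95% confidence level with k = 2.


u_A = s / sqrt(n) = 1.321 / sqrt(13) = 0.36637948
u_B = half_width / sqrt(3) = 0.755 / sqrt(3) = 0.43589945
uc = sqrt(u_A^2 + u_B^2) = sqrt(0.36637948^2 + 0.43589945^2) = 0.56942274
U = k * uc = 2 * 0.56942274
U = 1.1388

1.1388


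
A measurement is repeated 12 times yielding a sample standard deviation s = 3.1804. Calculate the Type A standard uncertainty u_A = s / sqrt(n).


u_A = s / sqrt(n)
u_A = 3.1804 / sqrt(12)
u_A = 3.1804 / 3.4641016
u_A = 0.9181

0.9181


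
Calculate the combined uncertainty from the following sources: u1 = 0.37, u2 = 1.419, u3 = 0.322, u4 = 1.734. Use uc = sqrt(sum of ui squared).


uc = sqrt(0.37^2 + 1.419^2 + 0.322^2 + 1.734^2)
uc = sqrt(5.260901)
uc = 2.2937

2.2937


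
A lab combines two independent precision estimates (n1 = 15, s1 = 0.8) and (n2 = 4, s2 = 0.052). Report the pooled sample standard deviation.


s_p = sqrt(((n1-1)*s1^2 + (n2-1)*s2^2) / (n1+n2-2))
numerator = (15-1)*0.8^2 + (4-1)*0.052^2 = 8.96 + 0.008112 = 8.968112
denominator = 15 + 4 - 2 = 17
s_p^2 = 8.968112 / 17 = 0.527536
s_p = sqrt(0.527536) = 0.7263

0.7263


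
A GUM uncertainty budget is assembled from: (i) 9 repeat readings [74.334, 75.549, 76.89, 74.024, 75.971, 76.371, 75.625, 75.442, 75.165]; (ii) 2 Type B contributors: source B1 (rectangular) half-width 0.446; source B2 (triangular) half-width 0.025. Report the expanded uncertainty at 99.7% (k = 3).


mean = (74.334 + 75.549 + 76.89 + 74.024 + 75.971 + 76.371 + 75.625 + 75.442 + 75.165) / 9 = 75.48566667
s = sqrt(sum((x - mean)^2)/(n-1)) = 0.90708875
u_A = s / sqrt(n) = 0.90708875 / sqrt(9) = 0.30236292
u_B1 = 0.446 / sqrt(3) = 0.25749822
u_B2 = 0.025 / sqrt(6) = 0.010206207
uc = sqrt(0.30236292^2 + 0.25749822^2 + 0.010206207^2) = 0.39728181
U = k * uc = 3 * 0.39728181
U = 1.1918

1.1918


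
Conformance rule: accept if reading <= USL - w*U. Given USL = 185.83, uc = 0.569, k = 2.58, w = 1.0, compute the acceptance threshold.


U = k * uc = 2.58 * 0.569 = 1.46802
guard band g = w * U = 1.0 * 1.46802 = 1.46802
AL = USL - g = 185.83 - 1.46802
AL = 184.3620

184.3620


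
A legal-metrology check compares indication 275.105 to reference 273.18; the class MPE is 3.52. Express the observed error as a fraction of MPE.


e = indication - reference = 275.105 - 273.18 = 1.9250
|e| = 1.9250
ratio = |e| / MPE = 1.9250 / 3.52
ratio = 0.5469

0.5469


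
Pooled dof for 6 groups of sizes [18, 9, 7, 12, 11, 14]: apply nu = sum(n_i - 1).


nu = sum_i (n_i - 1)
nu = ((18 - 1) + (9 - 1) + (7 - 1) + (12 - 1) + (11 - 1) + (14 - 1))
nu = 17 + 8 + 6 + 11 + 10 + 13
nu = 65

65


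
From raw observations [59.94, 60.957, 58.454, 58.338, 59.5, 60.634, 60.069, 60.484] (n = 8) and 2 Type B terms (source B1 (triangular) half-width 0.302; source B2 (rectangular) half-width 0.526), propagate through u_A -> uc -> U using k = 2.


mean = (59.94 + 60.957 + 58.454 + 58.338 + 59.5 + 60.634 + 60.069 + 60.484) / 8 = 59.797
s = sqrt(sum((x - mean)^2)/(n-1)) = 0.97344088
u_A = s / sqrt(n) = 0.97344088 / sqrt(8) = 0.34416332
u_B1 = 0.302 / sqrt(6) = 0.12329098
u_B2 = 0.526 / sqrt(3) = 0.30368624
uc = sqrt(0.34416332^2 + 0.12329098^2 + 0.30368624^2) = 0.47526244
U = k * uc = 2 * 0.47526244
U = 0.9505

0.9505


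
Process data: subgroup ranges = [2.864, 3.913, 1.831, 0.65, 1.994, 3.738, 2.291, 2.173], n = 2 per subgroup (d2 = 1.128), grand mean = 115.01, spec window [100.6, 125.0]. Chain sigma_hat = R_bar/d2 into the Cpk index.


R_bar = (2.864 + 3.913 + 1.831 + 0.65 + 1.994 + 3.738 + 2.291 + 2.173) / 8 = 2.43175
sigma = R_bar / d2 = 2.43175 / 1.128 = 2.1558067
Cp = (USL - LSL)/(6*sigma) = (125.0 - 100.6)/(6*2.1558067) = 1.8864
Cpu = (125.0 - 115.01)/(3*2.1558067) = 1.5447
Cpl = (115.01 - 100.6)/(3*2.1558067) = 2.2281
Cpk = min(Cpu, Cpl) = 1.5447

1.5447


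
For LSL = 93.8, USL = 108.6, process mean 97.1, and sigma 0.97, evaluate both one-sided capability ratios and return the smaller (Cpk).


Cpu = (USL - mean) / (3*sigma) = (108.6 - 97.1) / (3*0.97) = 3.9519
Cpl = (mean - LSL) / (3*sigma) = (97.1 - 93.8) / (3*0.97) = 1.1340
Cpk = min(Cpu, Cpl) = 1.1340

1.1340


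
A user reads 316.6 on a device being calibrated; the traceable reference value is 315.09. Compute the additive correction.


Correction = standard - reading
= 315.09 - 316.6
= -1.5100

-1.5100
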